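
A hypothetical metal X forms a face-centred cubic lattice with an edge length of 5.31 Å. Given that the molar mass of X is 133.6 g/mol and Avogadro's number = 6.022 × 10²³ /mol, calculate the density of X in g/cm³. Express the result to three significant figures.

5.93 g/cm³

An FCC unit cell contains Z = 4 atoms.
Cell volume: a³ = (5.31 Å)³ = (5.310 × 10^-8 cm)³ = 1.497 × 10^-22 cm³.
ρ = Z·M/(N_A·a³) = 4 × 133.6 / (6.022 × 10²³ × 1.497 × 10^-22) = 5.927 g/cm³.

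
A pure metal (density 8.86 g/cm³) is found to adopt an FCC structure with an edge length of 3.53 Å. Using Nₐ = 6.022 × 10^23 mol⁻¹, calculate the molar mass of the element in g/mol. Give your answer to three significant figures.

58.7 g/mol

An FCC cell has Z = 4 atoms; a = 3.530 × 10^-8 cm.
M = ρ·N_A·a³/Z = 8.86 × 6.022 × 10²³ × 4.399 × 10^-23 / 4 = 58.7 g/mol.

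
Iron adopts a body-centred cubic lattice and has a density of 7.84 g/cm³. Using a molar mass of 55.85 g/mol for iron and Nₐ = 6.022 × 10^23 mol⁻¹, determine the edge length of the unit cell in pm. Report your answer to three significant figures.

With Z = 2 atoms per BCC cell, a³ = Z·M/(N_A·ρ) = 2 × 55.85 / (6.022 × 10²³ × 7.840 g/cm³) = 2.366 × 10^-23 cm³.
a = (2.366 × 10^-23)^(1/3) = 2.871 × 10^-8 cm = 287 pm.

287 pm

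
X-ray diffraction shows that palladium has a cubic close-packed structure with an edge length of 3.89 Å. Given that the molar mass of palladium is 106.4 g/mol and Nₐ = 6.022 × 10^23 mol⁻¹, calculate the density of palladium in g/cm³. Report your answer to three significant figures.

An FCC unit cell contains Z = 4 atoms.
Cell volume: a³ = (3.89 Å)³ = (3.890 × 10^-8 cm)³ = 5.886 × 10^-23 cm³.
ρ = Z·M/(N_A·a³) = 4 × 106.4 / (6.022 × 10²³ × 5.886 × 10^-23) = 12.01 g/cm³.

12.0 g/cm³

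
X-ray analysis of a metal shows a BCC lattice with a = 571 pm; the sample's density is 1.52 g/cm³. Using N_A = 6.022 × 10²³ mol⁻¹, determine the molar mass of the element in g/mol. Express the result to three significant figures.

85.2 g/mol

A BCC cell has Z = 2 atoms; a = 5.710 × 10^-8 cm.
M = ρ·N_A·a³/Z = 1.52 × 6.022 × 10²³ × 1.862 × 10^-22 / 2 = 85.2 g/mol.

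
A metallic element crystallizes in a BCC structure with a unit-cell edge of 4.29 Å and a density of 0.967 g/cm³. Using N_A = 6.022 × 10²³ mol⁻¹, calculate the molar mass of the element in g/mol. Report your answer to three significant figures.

23.0 g/mol

A BCC cell has Z = 2 atoms; a = 4.290 × 10^-8 cm.
M = ρ·N_A·a³/Z = 0.967 × 6.022 × 10²³ × 7.895 × 10^-23 / 2 = 23.0 g/mol.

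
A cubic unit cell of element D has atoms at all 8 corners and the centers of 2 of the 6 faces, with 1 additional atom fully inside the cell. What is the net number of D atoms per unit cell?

3

Corner atoms are shared by 8 cells (1/8 each), face atoms by 2 (1/2 each), interior atoms are unshared.
Net atoms = 8 × 1/8 + 2 × 1/2 + 1 = 1 + 1 + 1 = 3.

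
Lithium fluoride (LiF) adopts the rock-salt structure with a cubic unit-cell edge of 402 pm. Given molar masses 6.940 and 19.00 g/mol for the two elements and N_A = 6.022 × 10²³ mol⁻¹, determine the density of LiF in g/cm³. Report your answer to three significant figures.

2.65 g/cm³

The rock-salt structure contains Z = 4 formula units per cell; M(LiF) = 6.940 + 19.00 = 25.94 g/mol.
a³ = (4.020 × 10^-8 cm)³ = 6.496 × 10^-23 cm³.
ρ = 4 × 25.94 / (6.022 × 10²³ × 6.496 × 10^-23) = 2.652 g/cm³.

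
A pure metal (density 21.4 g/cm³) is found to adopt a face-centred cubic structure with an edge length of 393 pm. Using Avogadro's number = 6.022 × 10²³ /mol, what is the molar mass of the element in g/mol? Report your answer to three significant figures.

196 g/mol

An FCC cell has Z = 4 atoms; a = 3.930 × 10^-8 cm.
M = ρ·N_A·a³/Z = 21.4 × 6.022 × 10²³ × 6.070 × 10^-23 / 4 = 196 g/mol.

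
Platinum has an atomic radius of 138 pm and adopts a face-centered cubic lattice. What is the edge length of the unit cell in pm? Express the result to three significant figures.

390 pm

In an FCC lattice, atoms touch along the face diagonal, so √2·a = 4r.
a = 4r/√2 = 4 × 138 / 1.4142 = 390 pm.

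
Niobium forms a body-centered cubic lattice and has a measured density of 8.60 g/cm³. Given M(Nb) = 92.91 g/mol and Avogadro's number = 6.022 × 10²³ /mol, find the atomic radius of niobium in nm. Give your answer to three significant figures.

For a BCC cell (Z = 2), a³ = Z·M/(N_A·ρ) = 2 × 92.91 / (6.022 × 10²³ × 8.600) = 3.588 × 10^-23 cm³, so a = 3.298 × 10^-8 cm = 0.3298 nm.
Atoms touch along the body diagonal, so √3·a = 4r, so r = 0.4330 × a = 0.143 nm.

0.143 nm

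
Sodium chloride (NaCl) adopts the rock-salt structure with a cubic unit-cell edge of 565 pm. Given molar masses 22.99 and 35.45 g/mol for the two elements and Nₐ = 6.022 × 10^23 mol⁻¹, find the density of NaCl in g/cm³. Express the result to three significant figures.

The rock-salt structure contains Z = 4 formula units per cell; M(NaCl) = 22.99 + 35.45 = 58.44 g/mol.
a³ = (5.650 × 10^-8 cm)³ = 1.804 × 10^-22 cm³.
ρ = 4 × 58.44 / (6.022 × 10²³ × 1.804 × 10^-22) = 2.152 g/cm³.

2.15 g/cm³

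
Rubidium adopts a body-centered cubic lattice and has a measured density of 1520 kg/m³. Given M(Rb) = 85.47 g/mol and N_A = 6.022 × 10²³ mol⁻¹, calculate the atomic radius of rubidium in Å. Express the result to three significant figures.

2.48 Å

For a BCC cell (Z = 2), a³ = Z·M/(N_A·ρ) = 2 × 85.47 / (6.022 × 10²³ × 1.520) = 1.867 × 10^-22 cm³, so a = 5.716 × 10^-8 cm = 5.716 Å.
Atoms touch along the body diagonal, so √3·a = 4r, so r = 0.4330 × a = 2.48 Å.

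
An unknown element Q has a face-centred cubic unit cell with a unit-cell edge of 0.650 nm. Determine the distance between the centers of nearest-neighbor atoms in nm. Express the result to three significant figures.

0.460 nm

In an FCC structure, atoms touch along the face diagonal, so √2·a = 4r; the nearest-neighbor distance equals 2r = 0.7071·a.
d = 0.7071 × 0.650 = 0.460 nm.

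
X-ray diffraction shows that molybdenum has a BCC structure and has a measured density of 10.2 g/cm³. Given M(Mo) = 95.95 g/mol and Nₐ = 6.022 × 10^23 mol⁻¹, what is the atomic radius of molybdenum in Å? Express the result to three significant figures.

1.36 Å

For a BCC cell (Z = 2), a³ = Z·M/(N_A·ρ) = 2 × 95.95 / (6.022 × 10²³ × 10.20) = 3.124 × 10^-23 cm³, so a = 3.150 × 10^-8 cm = 3.150 Å.
Atoms touch along the body diagonal, so √3·a = 4r, so r = 0.4330 × a = 1.36 Å.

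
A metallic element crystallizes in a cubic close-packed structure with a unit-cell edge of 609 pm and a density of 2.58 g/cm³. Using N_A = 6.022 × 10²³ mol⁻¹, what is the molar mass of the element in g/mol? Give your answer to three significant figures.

87.7 g/mol

An FCC cell has Z = 4 atoms; a = 6.090 × 10^-8 cm.
M = ρ·N_A·a³/Z = 2.58 × 6.022 × 10²³ × 2.259 × 10^-22 / 4 = 87.7 g/mol.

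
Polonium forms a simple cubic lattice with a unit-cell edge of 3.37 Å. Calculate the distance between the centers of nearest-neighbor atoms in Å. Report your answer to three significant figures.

In a simple cubic structure, atoms touch along the cell edge, so a = 2r; the nearest-neighbor distance equals 2r = 1.000·a.
d = 1.000 × 3.37 = 3.37 Å.

3.37 Å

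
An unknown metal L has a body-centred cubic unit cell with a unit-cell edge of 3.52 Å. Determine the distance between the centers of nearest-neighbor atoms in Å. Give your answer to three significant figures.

3.05 Å

In a BCC structure, atoms touch along the body diagonal, so √3·a = 4r; the nearest-neighbor distance equals 2r = 0.8660·a.
d = 0.8660 × 3.52 = 3.05 Å.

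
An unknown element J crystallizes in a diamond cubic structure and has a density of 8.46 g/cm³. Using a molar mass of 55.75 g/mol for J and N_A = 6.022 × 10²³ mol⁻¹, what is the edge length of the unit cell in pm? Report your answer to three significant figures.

444 pm

With Z = 8 atoms per diamond cubic cell, a³ = Z·M/(N_A·ρ) = 8 × 55.75 / (6.022 × 10²³ × 8.460 g/cm³) = 8.754 × 10^-23 cm³.
a = (8.754 × 10^-23)^(1/3) = 4.440 × 10^-8 cm = 444 pm.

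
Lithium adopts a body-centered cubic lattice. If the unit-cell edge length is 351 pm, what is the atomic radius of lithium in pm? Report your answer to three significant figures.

152 pm

In a BCC lattice, atoms touch along the body diagonal, so √3·a = 4r.
r = √3·a/4 = 1.7321 × 351 / 4 = 152 pm.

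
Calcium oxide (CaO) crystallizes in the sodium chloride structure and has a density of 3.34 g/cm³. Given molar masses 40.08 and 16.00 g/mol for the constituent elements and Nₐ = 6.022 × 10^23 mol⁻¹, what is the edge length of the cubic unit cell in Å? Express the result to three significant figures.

4.81 Å

M(CaO) = 56.08 g/mol; Z = 4 formula units per cell.
a³ = Z·M/(N_A·ρ) = 4 × 56.08 / (6.022 × 10²³ × 3.34) = 1.115 × 10^-22 cm³, so a = 4.813 × 10^-8 cm = 4.81 Å.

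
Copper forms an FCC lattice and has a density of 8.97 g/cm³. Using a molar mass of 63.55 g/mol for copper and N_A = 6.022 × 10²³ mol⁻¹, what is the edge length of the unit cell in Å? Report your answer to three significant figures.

With Z = 4 atoms per FCC cell, a³ = Z·M/(N_A·ρ) = 4 × 63.55 / (6.022 × 10²³ × 8.970 g/cm³) = 4.706 × 10^-23 cm³.
a = (4.706 × 10^-23)^(1/3) = 3.610 × 10^-8 cm = 3.61 Å.

3.61 Å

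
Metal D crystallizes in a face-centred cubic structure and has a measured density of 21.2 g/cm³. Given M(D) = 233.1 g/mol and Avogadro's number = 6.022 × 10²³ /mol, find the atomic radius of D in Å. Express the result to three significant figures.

1.48 Å

For an FCC cell (Z = 4), a³ = Z·M/(N_A·ρ) = 4 × 233.1 / (6.022 × 10²³ × 21.20) = 7.303 × 10^-23 cm³, so a = 4.180 × 10^-8 cm = 4.180 Å.
Atoms touch along the face diagonal, so √2·a = 4r, so r = 0.3536 × a = 1.48 Å.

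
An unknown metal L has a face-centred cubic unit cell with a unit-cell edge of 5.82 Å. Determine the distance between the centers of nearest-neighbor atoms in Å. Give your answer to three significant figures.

4.12 Å

In an FCC structure, atoms touch along the face diagonal, so √2·a = 4r; the nearest-neighbor distance equals 2r = 0.7071·a.
d = 0.7071 × 5.82 = 4.12 Å.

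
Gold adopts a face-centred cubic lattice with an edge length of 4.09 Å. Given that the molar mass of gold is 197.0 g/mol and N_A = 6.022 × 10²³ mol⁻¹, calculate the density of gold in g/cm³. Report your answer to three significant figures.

An FCC unit cell contains Z = 4 atoms.
Cell volume: a³ = (4.09 Å)³ = (4.090 × 10^-8 cm)³ = 6.842 × 10^-23 cm³.
ρ = Z·M/(N_A·a³) = 4 × 197.0 / (6.022 × 10²³ × 6.842 × 10^-23) = 19.13 g/cm³.

19.1 g/cm³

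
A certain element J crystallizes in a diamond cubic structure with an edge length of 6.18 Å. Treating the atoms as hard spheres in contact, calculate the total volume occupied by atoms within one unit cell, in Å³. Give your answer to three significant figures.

80.3 Å³

In a diamond cubic lattice nearest neighbors lie along the body diagonal with √3·a = 8r, so r = 0.2165a = 1.338 Å.
V_atoms = Z × (4/3)πr³ = 8 × (4/3)π × (1.338)³ = 80.3 Å³.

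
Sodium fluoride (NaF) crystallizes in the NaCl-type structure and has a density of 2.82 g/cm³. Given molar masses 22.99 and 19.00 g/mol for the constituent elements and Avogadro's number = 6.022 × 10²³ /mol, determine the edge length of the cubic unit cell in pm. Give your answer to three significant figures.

462 pm

M(NaF) = 41.99 g/mol; Z = 4 formula units per cell.
a³ = Z·M/(N_A·ρ) = 4 × 41.99 / (6.022 × 10²³ × 2.82) = 9.890 × 10^-23 cm³, so a = 4.625 × 10^-8 cm = 462 pm.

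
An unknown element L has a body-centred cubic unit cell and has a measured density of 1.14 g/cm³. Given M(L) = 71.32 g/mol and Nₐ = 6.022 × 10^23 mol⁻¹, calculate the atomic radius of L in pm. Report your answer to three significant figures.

For a BCC cell (Z = 2), a³ = Z·M/(N_A·ρ) = 2 × 71.32 / (6.022 × 10²³ × 1.140) = 2.078 × 10^-22 cm³, so a = 5.923 × 10^-8 cm = 592.3 pm.
Atoms touch along the body diagonal, so √3·a = 4r, so r = 0.4330 × a = 256 pm.

256 pm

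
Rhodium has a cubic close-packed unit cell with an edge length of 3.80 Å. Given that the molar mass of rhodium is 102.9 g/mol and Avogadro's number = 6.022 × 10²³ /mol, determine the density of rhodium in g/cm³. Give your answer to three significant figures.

12.5 g/cm³

An FCC unit cell contains Z = 4 atoms.
Cell volume: a³ = (3.80 Å)³ = (3.800 × 10^-8 cm)³ = 5.487 × 10^-23 cm³.
ρ = Z·M/(N_A·a³) = 4 × 102.9 / (6.022 × 10²³ × 5.487 × 10^-23) = 12.46 g/cm³.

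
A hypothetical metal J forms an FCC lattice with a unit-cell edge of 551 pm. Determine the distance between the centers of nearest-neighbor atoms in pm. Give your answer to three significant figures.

In an FCC structure, atoms touch along the face diagonal, so √2·a = 4r; the nearest-neighbor distance equals 2r = 0.7071·a.
d = 0.7071 × 551 = 390 pm.

390 pm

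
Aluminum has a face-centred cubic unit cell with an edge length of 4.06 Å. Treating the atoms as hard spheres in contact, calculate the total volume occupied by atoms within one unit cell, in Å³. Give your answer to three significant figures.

In an FCC lattice atoms touch along the face diagonal, so √2·a = 4r, so r = 0.3536a = 1.435 Å.
V_atoms = Z × (4/3)πr³ = 4 × (4/3)π × (1.435)³ = 49.6 Å³.

49.6 Å³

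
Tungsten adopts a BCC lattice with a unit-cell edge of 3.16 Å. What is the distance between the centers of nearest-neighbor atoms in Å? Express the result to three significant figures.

2.74 Å

In a BCC structure, atoms touch along the body diagonal, so √3·a = 4r; the nearest-neighbor distance equals 2r = 0.8660·a.
d = 0.8660 × 3.16 = 2.74 Å.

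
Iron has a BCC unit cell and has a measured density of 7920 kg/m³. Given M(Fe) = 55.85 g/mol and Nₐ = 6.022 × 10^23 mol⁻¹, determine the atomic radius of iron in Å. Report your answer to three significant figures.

For a BCC cell (Z = 2), a³ = Z·M/(N_A·ρ) = 2 × 55.85 / (6.022 × 10²³ × 7.920) = 2.342 × 10^-23 cm³, so a = 2.861 × 10^-8 cm = 2.861 Å.
Atoms touch along the body diagonal, so √3·a = 4r, so r = 0.4330 × a = 1.24 Å.

1.24 Å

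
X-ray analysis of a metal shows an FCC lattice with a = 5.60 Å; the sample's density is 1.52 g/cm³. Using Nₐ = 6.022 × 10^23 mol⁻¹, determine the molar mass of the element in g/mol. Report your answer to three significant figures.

40.2 g/mol

An FCC cell has Z = 4 atoms; a = 5.600 × 10^-8 cm.
M = ρ·N_A·a³/Z = 1.52 × 6.022 × 10²³ × 1.756 × 10^-22 / 4 = 40.2 g/mol.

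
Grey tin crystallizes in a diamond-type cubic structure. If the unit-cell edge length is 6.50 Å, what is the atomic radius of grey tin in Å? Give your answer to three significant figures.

In a diamond cubic lattice, nearest neighbors lie along the body diagonal with √3·a = 8r.
r = √3·a/8 = 1.7321 × 6.50 / 8 = 1.41 Å.

1.41 Å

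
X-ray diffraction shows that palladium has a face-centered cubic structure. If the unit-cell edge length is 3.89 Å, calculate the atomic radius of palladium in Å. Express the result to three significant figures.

In an FCC lattice, atoms touch along the face diagonal, so √2·a = 4r.
r = √2·a/4 = 1.4142 × 3.89 / 4 = 1.38 Å.

1.38 Å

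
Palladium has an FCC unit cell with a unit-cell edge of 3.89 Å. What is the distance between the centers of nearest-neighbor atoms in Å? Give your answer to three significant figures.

In an FCC structure, atoms touch along the face diagonal, so √2·a = 4r; the nearest-neighbor distance equals 2r = 0.7071·a.
d = 0.7071 × 3.89 = 2.75 Å.

2.75 Å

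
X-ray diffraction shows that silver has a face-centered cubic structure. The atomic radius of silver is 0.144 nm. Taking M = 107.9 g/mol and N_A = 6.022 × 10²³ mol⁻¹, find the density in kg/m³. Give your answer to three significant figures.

10600 kg/m³

In an FCC lattice, atoms touch along the face diagonal, so √2·a = 4r, giving a = 0.4073 nm = 4.073 × 10^-8 cm.
With Z = 4, ρ = Z·M/(N_A·a³) = 4 × 107.9 / (6.022 × 10²³ × 6.757 × 10^-23) = 10.61 g/cm³ = 10600 kg/m³.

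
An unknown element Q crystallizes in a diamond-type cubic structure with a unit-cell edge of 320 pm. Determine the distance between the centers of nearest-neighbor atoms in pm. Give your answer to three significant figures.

In a diamond cubic structure, nearest neighbors lie along the body diagonal with √3·a = 8r; the nearest-neighbor distance equals 2r = 0.4330·a.
d = 0.4330 × 320 = 139 pm.

139 pm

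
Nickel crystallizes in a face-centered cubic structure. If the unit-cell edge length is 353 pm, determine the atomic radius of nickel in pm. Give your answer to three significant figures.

125 pm

In an FCC lattice, atoms touch along the face diagonal, so √2·a = 4r.
r = √2·a/4 = 1.4142 × 353 / 4 = 125 pm.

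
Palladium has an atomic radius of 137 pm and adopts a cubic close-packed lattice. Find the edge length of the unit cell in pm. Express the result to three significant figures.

In an FCC lattice, atoms touch along the face diagonal, so √2·a = 4r.
a = 4r/√2 = 4 × 137 / 1.4142 = 387 pm.

387 pm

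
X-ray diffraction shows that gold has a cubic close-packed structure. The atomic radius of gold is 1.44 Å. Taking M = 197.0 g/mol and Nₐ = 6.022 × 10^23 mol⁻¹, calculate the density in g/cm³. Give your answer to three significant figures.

19.4 g/cm³

In an FCC lattice, atoms touch along the face diagonal, so √2·a = 4r, giving a = 4.073 Å = 4.073 × 10^-8 cm.
With Z = 4, ρ = Z·M/(N_A·a³) = 4 × 197.0 / (6.022 × 10²³ × 6.757 × 10^-23) = 19.37 g/cm³.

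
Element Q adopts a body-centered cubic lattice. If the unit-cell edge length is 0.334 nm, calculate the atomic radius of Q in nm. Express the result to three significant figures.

0.145 nm

In a BCC lattice, atoms touch along the body diagonal, so √3·a = 4r.
r = √3·a/4 = 1.7321 × 0.334 / 4 = 0.145 nm.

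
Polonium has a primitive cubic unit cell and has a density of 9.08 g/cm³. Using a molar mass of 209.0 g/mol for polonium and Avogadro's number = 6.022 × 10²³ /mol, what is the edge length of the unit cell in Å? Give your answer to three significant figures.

With Z = 1 atom per simple cubic cell, a³ = Z·M/(N_A·ρ) = 1 × 209.0 / (6.022 × 10²³ × 9.080 g/cm³) = 3.822 × 10^-23 cm³.
a = (3.822 × 10^-23)^(1/3) = 3.369 × 10^-8 cm = 3.37 Å.

3.37 Å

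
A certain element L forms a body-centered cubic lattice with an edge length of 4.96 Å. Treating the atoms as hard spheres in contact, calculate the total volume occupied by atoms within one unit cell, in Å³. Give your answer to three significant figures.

In a BCC lattice atoms touch along the body diagonal, so √3·a = 4r, so r = 0.4330a = 2.148 Å.
V_atoms = Z × (4/3)πr³ = 2 × (4/3)π × (2.148)³ = 83.0 Å³.

83.0 Å³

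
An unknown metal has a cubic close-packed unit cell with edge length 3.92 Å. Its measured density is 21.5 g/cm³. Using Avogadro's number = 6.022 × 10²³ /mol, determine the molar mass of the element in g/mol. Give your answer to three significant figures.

An FCC cell has Z = 4 atoms; a = 3.920 × 10^-8 cm.
M = ρ·N_A·a³/Z = 21.5 × 6.022 × 10²³ × 6.024 × 10^-23 / 4 = 195 g/mol.

195 g/mol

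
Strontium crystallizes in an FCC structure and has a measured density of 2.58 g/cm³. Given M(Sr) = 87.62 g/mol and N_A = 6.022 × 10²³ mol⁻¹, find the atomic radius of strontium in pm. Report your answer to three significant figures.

For an FCC cell (Z = 4), a³ = Z·M/(N_A·ρ) = 4 × 87.62 / (6.022 × 10²³ × 2.580) = 2.256 × 10^-22 cm³, so a = 6.087 × 10^-8 cm = 608.7 pm.
Atoms touch along the face diagonal, so √2·a = 4r, so r = 0.3536 × a = 215 pm.

215 pm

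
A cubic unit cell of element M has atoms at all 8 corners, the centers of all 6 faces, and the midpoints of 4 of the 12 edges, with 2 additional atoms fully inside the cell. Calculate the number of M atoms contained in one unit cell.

Corner atoms are shared by 8 cells (1/8 each), face atoms by 2 (1/2 each), edge atoms by 4 (1/4 each), interior atoms are unshared.
Net atoms = 8 × 1/8 + 6 × 1/2 + 4 × 1/4 + 2 = 1 + 3 + 1 + 2 = 7.

7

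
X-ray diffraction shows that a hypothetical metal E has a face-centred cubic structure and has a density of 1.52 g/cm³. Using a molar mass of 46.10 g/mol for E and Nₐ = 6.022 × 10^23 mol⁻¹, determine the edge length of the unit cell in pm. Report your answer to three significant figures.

With Z = 4 atoms per FCC cell, a³ = Z·M/(N_A·ρ) = 4 × 46.10 / (6.022 × 10²³ × 1.520 g/cm³) = 2.015 × 10^-22 cm³.
a = (2.015 × 10^-22)^(1/3) = 5.862 × 10^-8 cm = 586 pm.

586 pm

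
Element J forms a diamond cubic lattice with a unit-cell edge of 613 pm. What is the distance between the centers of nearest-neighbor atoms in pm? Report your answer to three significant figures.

In a diamond cubic structure, nearest neighbors lie along the body diagonal with √3·a = 8r; the nearest-neighbor distance equals 2r = 0.4330·a.
d = 0.4330 × 613 = 265 pm.

265 pm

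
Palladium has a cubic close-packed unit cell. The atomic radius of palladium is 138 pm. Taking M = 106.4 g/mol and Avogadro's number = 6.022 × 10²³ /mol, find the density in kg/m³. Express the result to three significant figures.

In an FCC lattice, atoms touch along the face diagonal, so √2·a = 4r, giving a = 390.3 pm = 3.903 × 10^-8 cm.
With Z = 4, ρ = Z·M/(N_A·a³) = 4 × 106.4 / (6.022 × 10²³ × 5.947 × 10^-23) = 11.88 g/cm³ = 11900 kg/m³.

11900 kg/m³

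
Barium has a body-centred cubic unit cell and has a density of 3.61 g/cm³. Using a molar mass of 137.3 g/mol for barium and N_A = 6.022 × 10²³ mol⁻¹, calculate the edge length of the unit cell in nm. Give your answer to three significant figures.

With Z = 2 atoms per BCC cell, a³ = Z·M/(N_A·ρ) = 2 × 137.3 / (6.022 × 10²³ × 3.610 g/cm³) = 1.263 × 10^-22 cm³.
a = (1.263 × 10^-22)^(1/3) = 5.017 × 10^-8 cm = 0.502 nm.

0.502 nm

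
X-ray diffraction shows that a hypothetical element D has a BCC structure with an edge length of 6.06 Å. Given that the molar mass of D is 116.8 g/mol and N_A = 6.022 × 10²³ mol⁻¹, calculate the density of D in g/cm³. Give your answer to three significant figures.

A BCC unit cell contains Z = 2 atoms.
Cell volume: a³ = (6.06 Å)³ = (6.060 × 10^-8 cm)³ = 2.225 × 10^-22 cm³.
ρ = Z·M/(N_A·a³) = 2 × 116.8 / (6.022 × 10²³ × 2.225 × 10^-22) = 1.743 g/cm³.

1.74 g/cm³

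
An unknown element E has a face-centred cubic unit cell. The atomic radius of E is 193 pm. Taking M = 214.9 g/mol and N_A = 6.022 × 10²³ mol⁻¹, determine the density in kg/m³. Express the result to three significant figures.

In an FCC lattice, atoms touch along the face diagonal, so √2·a = 4r, giving a = 545.9 pm = 5.459 × 10^-8 cm.
With Z = 4, ρ = Z·M/(N_A·a³) = 4 × 214.9 / (6.022 × 10²³ × 1.627 × 10^-22) = 8.775 g/cm³ = 8780 kg/m³.

8780 kg/m³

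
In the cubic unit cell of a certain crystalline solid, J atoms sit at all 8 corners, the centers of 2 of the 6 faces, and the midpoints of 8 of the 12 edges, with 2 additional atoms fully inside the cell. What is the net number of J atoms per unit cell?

6

Corner atoms are shared by 8 cells (1/8 each), face atoms by 2 (1/2 each), edge atoms by 4 (1/4 each), interior atoms are unshared.
Net atoms = 8 × 1/8 + 2 × 1/2 + 8 × 1/4 + 2 = 1 + 1 + 2 + 2 = 6.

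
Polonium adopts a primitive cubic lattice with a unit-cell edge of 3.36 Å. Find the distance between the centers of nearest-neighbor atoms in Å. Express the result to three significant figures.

3.36 Å

In a simple cubic structure, atoms touch along the cell edge, so a = 2r; the nearest-neighbor distance equals 2r = 1.000·a.
d = 1.000 × 3.36 = 3.36 Å.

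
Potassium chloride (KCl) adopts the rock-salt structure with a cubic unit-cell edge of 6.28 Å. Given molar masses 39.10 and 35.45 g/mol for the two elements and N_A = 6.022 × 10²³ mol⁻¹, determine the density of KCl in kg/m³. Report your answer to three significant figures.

The rock-salt structure contains Z = 4 formula units per cell; M(KCl) = 39.10 + 35.45 = 74.55 g/mol.
a³ = (6.280 × 10^-8 cm)³ = 2.477 × 10^-22 cm³.
ρ = 4 × 74.55 / (6.022 × 10²³ × 2.477 × 10^-22) = 1.999 g/cm³ = 2000 kg/m³.

2000 kg/m³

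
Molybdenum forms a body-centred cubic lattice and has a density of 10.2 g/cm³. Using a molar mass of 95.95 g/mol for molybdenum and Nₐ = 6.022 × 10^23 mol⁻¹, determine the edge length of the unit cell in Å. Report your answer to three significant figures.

With Z = 2 atoms per BCC cell, a³ = Z·M/(N_A·ρ) = 2 × 95.95 / (6.022 × 10²³ × 10.20 g/cm³) = 3.124 × 10^-23 cm³.
a = (3.124 × 10^-23)^(1/3) = 3.150 × 10^-8 cm = 3.15 Å.

3.15 Å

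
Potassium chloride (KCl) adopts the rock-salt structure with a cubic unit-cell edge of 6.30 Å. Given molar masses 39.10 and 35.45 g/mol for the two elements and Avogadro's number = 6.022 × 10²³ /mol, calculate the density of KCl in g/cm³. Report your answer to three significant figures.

1.98 g/cm³

The rock-salt structure contains Z = 4 formula units per cell; M(KCl) = 39.10 + 35.45 = 74.55 g/mol.
a³ = (6.300 × 10^-8 cm)³ = 2.500 × 10^-22 cm³.
ρ = 4 × 74.55 / (6.022 × 10²³ × 2.500 × 10^-22) = 1.980 g/cm³.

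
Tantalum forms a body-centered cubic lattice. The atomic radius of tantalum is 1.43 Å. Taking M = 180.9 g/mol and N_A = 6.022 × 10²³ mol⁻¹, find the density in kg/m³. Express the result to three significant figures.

In a BCC lattice, atoms touch along the body diagonal, so √3·a = 4r, giving a = 3.302 Å = 3.302 × 10^-8 cm.
With Z = 2, ρ = Z·M/(N_A·a³) = 2 × 180.9 / (6.022 × 10²³ × 3.602 × 10^-23) = 16.68 g/cm³ = 16700 kg/m³.

16700 kg/m³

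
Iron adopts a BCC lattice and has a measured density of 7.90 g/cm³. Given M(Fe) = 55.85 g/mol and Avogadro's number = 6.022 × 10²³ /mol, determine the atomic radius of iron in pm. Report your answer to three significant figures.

For a BCC cell (Z = 2), a³ = Z·M/(N_A·ρ) = 2 × 55.85 / (6.022 × 10²³ × 7.900) = 2.348 × 10^-23 cm³, so a = 2.863 × 10^-8 cm = 286.3 pm.
Atoms touch along the body diagonal, so √3·a = 4r, so r = 0.4330 × a = 124 pm.

124 pm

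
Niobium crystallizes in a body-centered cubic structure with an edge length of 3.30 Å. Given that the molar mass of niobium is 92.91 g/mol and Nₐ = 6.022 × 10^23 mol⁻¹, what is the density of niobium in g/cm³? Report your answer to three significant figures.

A BCC unit cell contains Z = 2 atoms.
Cell volume: a³ = (3.30 Å)³ = (3.300 × 10^-8 cm)³ = 3.594 × 10^-23 cm³.
ρ = Z·M/(N_A·a³) = 2 × 92.91 / (6.022 × 10²³ × 3.594 × 10^-23) = 8.586 g/cm³.

8.59 g/cm³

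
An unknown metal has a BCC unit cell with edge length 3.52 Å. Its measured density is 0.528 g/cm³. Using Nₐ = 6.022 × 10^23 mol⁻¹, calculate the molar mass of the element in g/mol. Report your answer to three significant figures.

6.93 g/mol

A BCC cell has Z = 2 atoms; a = 3.520 × 10^-8 cm.
M = ρ·N_A·a³/Z = 0.528 × 6.022 × 10²³ × 4.361 × 10^-23 / 2 = 6.93 g/mol.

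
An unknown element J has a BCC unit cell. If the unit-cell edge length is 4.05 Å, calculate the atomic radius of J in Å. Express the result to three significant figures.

In a BCC lattice, atoms touch along the body diagonal, so √3·a = 4r.
r = √3·a/4 = 1.7321 × 4.05 / 4 = 1.75 Å.

1.75 Å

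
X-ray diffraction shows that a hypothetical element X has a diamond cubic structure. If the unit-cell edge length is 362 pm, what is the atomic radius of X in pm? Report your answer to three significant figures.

78.4 pm

In a diamond cubic lattice, nearest neighbors lie along the body diagonal with √3·a = 8r.
r = √3·a/8 = 1.7321 × 362 / 8 = 78.4 pm.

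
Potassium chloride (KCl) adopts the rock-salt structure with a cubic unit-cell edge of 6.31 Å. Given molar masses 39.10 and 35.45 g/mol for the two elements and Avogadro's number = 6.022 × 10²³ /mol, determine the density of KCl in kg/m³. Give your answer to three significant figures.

1970 kg/m³

The rock-salt structure contains Z = 4 formula units per cell; M(KCl) = 39.10 + 35.45 = 74.55 g/mol.
a³ = (6.310 × 10^-8 cm)³ = 2.512 × 10^-22 cm³.
ρ = 4 × 74.55 / (6.022 × 10²³ × 2.512 × 10^-22) = 1.971 g/cm³ = 1970 kg/m³.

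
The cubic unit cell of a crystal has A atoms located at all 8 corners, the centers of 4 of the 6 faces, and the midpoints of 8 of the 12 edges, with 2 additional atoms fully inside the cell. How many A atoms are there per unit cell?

7

Corner atoms are shared by 8 cells (1/8 each), face atoms by 2 (1/2 each), edge atoms by 4 (1/4 each), interior atoms are unshared.
Net atoms = 8 × 1/8 + 4 × 1/2 + 8 × 1/4 + 2 = 1 + 2 + 2 + 2 = 7.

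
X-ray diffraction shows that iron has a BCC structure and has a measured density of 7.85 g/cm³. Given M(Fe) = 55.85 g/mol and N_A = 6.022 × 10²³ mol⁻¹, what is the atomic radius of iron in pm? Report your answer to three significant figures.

124 pm

For a BCC cell (Z = 2), a³ = Z·M/(N_A·ρ) = 2 × 55.85 / (6.022 × 10²³ × 7.850) = 2.363 × 10^-23 cm³, so a = 2.870 × 10^-8 cm = 287.0 pm.
Atoms touch along the body diagonal, so √3·a = 4r, so r = 0.4330 × a = 124 pm.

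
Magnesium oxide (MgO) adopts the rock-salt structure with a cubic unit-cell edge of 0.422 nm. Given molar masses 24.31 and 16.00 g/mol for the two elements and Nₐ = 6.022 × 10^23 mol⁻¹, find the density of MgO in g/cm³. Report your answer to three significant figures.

The rock-salt structure contains Z = 4 formula units per cell; M(MgO) = 24.31 + 16.00 = 40.31 g/mol.
a³ = (4.220 × 10^-8 cm)³ = 7.515 × 10^-23 cm³.
ρ = 4 × 40.31 / (6.022 × 10²³ × 7.515 × 10^-23) = 3.563 g/cm³.

3.56 g/cm³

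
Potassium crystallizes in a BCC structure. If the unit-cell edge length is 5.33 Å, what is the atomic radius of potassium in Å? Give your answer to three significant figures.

In a BCC lattice, atoms touch along the body diagonal, so √3·a = 4r.
r = √3·a/4 = 1.7321 × 5.33 / 4 = 2.31 Å.

2.31 Å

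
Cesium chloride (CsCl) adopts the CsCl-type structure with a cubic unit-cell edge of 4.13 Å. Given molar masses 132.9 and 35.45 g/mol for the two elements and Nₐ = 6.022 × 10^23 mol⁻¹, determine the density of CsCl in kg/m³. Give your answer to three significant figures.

3970 kg/m³

The CsCl-type structure contains Z = 1 formula unit per cell; M(CsCl) = 132.9 + 35.45 = 168.35 g/mol.
a³ = (4.130 × 10^-8 cm)³ = 7.044 × 10^-23 cm³.
ρ = 1 × 168.35 / (6.022 × 10²³ × 7.044 × 10^-23) = 3.968 g/cm³ = 3970 kg/m³.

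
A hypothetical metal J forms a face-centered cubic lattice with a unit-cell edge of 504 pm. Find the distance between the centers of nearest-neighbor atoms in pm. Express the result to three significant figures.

356 pm

In an FCC structure, atoms touch along the face diagonal, so √2·a = 4r; the nearest-neighbor distance equals 2r = 0.7071·a.
d = 0.7071 × 504 = 356 pm.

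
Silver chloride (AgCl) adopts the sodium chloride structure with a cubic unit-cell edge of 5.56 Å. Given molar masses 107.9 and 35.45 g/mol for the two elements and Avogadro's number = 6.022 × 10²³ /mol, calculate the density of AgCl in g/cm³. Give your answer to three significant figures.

The sodium chloride structure contains Z = 4 formula units per cell; M(AgCl) = 107.9 + 35.45 = 143.35 g/mol.
a³ = (5.560 × 10^-8 cm)³ = 1.719 × 10^-22 cm³.
ρ = 4 × 143.35 / (6.022 × 10²³ × 1.719 × 10^-22) = 5.540 g/cm³.

5.54 g/cm³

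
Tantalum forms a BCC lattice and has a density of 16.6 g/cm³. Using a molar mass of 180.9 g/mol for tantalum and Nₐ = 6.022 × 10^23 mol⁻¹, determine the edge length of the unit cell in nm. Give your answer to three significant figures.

0.331 nm

With Z = 2 atoms per BCC cell, a³ = Z·M/(N_A·ρ) = 2 × 180.9 / (6.022 × 10²³ × 16.60 g/cm³) = 3.619 × 10^-23 cm³.
a = (3.619 × 10^-23)^(1/3) = 3.308 × 10^-8 cm = 0.331 nm.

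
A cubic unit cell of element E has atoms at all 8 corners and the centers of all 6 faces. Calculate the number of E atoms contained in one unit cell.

Corner atoms are shared by 8 cells (1/8 each), face atoms by 2 (1/2 each).
Net atoms = 8 × 1/8 + 6 × 1/2 = 1 + 3 = 4.

4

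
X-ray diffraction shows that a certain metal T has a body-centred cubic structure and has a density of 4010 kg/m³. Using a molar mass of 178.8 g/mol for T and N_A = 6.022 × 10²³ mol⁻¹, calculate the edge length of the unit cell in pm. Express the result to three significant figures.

With Z = 2 atoms per BCC cell, a³ = Z·M/(N_A·ρ) = 2 × 178.8 / (6.022 × 10²³ × 4.010 g/cm³) = 1.481 × 10^-22 cm³.
a = (1.481 × 10^-22)^(1/3) = 5.291 × 10^-8 cm = 529 pm.

529 pm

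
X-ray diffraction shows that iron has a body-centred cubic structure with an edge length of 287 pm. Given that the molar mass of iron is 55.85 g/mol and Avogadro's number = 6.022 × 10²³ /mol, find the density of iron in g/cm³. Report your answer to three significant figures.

A BCC unit cell contains Z = 2 atoms.
Cell volume: a³ = (287 pm)³ = (2.870 × 10^-8 cm)³ = 2.364 × 10^-23 cm³.
ρ = Z·M/(N_A·a³) = 2 × 55.85 / (6.022 × 10²³ × 2.364 × 10^-23) = 7.846 g/cm³.

7.85 g/cm³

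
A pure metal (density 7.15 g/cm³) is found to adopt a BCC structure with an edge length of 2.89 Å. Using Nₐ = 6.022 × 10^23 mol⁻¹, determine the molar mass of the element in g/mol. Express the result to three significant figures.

A BCC cell has Z = 2 atoms; a = 2.890 × 10^-8 cm.
M = ρ·N_A·a³/Z = 7.15 × 6.022 × 10²³ × 2.414 × 10^-23 / 2 = 52.0 g/mol.

52.0 g/mol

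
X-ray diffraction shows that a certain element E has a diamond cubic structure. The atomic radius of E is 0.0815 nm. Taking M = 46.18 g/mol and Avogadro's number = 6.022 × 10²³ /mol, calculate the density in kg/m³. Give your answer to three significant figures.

In a diamond cubic lattice, nearest neighbors lie along the body diagonal with √3·a = 8r, giving a = 0.3764 nm = 3.764 × 10^-8 cm.
With Z = 8, ρ = Z·M/(N_A·a³) = 8 × 46.18 / (6.022 × 10²³ × 5.334 × 10^-23) = 11.50 g/cm³ = 11500 kg/m³.

11500 kg/m³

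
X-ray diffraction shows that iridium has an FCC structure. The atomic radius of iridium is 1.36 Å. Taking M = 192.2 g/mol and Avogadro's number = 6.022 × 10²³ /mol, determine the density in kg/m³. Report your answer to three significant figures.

In an FCC lattice, atoms touch along the face diagonal, so √2·a = 4r, giving a = 3.847 Å = 3.847 × 10^-8 cm.
With Z = 4, ρ = Z·M/(N_A·a³) = 4 × 192.2 / (6.022 × 10²³ × 5.692 × 10^-23) = 22.43 g/cm³ = 22400 kg/m³.

22400 kg/m³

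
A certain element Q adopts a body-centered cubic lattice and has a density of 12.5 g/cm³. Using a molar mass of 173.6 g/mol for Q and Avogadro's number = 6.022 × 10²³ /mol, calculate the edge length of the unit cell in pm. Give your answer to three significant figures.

359 pm

With Z = 2 atoms per BCC cell, a³ = Z·M/(N_A·ρ) = 2 × 173.6 / (6.022 × 10²³ × 12.50 g/cm³) = 4.612 × 10^-23 cm³.
a = (4.612 × 10^-23)^(1/3) = 3.586 × 10^-8 cm = 359 pm.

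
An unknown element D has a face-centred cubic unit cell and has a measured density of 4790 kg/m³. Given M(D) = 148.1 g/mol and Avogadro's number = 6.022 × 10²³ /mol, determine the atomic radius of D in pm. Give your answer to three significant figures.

For an FCC cell (Z = 4), a³ = Z·M/(N_A·ρ) = 4 × 148.1 / (6.022 × 10²³ × 4.790) = 2.054 × 10^-22 cm³, so a = 5.900 × 10^-8 cm = 590.0 pm.
Atoms touch along the face diagonal, so √2·a = 4r, so r = 0.3536 × a = 209 pm.

209 pm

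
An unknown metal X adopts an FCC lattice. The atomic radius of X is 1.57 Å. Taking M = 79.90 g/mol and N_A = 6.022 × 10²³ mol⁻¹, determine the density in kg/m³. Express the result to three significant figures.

6060 kg/m³

In an FCC lattice, atoms touch along the face diagonal, so √2·a = 4r, giving a = 4.441 Å = 4.441 × 10^-8 cm.
With Z = 4, ρ = Z·M/(N_A·a³) = 4 × 79.90 / (6.022 × 10²³ × 8.757 × 10^-23) = 6.061 g/cm³ = 6060 kg/m³.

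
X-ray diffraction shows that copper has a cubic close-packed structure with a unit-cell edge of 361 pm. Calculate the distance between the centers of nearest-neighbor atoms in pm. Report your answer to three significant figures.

255 pm

In an FCC structure, atoms touch along the face diagonal, so √2·a = 4r; the nearest-neighbor distance equals 2r = 0.7071·a.
d = 0.7071 × 361 = 255 pm.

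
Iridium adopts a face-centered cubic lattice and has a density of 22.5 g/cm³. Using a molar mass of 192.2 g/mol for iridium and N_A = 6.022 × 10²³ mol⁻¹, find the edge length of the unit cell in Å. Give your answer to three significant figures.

3.84 Å

With Z = 4 atoms per FCC cell, a³ = Z·M/(N_A·ρ) = 4 × 192.2 / (6.022 × 10²³ × 22.50 g/cm³) = 5.674 × 10^-23 cm³.
a = (5.674 × 10^-23)^(1/3) = 3.843 × 10^-8 cm = 3.84 Å.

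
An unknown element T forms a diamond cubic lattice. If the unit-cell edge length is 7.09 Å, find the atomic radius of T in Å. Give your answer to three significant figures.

In a diamond cubic lattice, nearest neighbors lie along the body diagonal with √3·a = 8r.
r = √3·a/8 = 1.7321 × 7.09 / 8 = 1.54 Å.

1.54 Å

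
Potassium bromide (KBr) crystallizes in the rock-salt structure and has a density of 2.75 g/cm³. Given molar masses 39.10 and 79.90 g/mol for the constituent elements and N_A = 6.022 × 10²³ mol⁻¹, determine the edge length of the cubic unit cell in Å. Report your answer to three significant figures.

6.60 Å

M(KBr) = 119.0 g/mol; Z = 4 formula units per cell.
a³ = Z·M/(N_A·ρ) = 4 × 119.0 / (6.022 × 10²³ × 2.75) = 2.874 × 10^-22 cm³, so a = 6.600 × 10^-8 cm = 6.60 Å.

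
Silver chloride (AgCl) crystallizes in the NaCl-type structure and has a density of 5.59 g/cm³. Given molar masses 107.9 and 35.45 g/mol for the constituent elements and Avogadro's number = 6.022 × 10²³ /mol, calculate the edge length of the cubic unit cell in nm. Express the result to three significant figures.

0.554 nm

M(AgCl) = 143.35 g/mol; Z = 4 formula units per cell.
a³ = Z·M/(N_A·ρ) = 4 × 143.35 / (6.022 × 10²³ × 5.59) = 1.703 × 10^-22 cm³, so a = 5.543 × 10^-8 cm = 0.554 nm.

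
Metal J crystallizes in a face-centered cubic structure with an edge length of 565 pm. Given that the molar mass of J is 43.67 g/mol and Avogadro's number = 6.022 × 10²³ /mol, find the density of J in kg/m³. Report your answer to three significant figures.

An FCC unit cell contains Z = 4 atoms.
Cell volume: a³ = (565 pm)³ = (5.650 × 10^-8 cm)³ = 1.804 × 10^-22 cm³.
ρ = Z·M/(N_A·a³) = 4 × 43.67 / (6.022 × 10²³ × 1.804 × 10^-22) = 1.608 g/cm³ = 1610 kg/m³.

1610 kg/m³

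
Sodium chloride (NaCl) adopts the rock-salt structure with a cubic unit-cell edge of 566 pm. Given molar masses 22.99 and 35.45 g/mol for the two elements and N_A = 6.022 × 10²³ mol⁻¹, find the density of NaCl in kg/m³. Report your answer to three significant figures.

2140 kg/m³

The rock-salt structure contains Z = 4 formula units per cell; M(NaCl) = 22.99 + 35.45 = 58.44 g/mol.
a³ = (5.660 × 10^-8 cm)³ = 1.813 × 10^-22 cm³.
ρ = 4 × 58.44 / (6.022 × 10²³ × 1.813 × 10^-22) = 2.141 g/cm³ = 2140 kg/m³.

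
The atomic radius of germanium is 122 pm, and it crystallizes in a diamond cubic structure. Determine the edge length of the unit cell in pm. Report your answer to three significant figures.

In a diamond cubic lattice, nearest neighbors lie along the body diagonal with √3·a = 8r.
a = 8r/√3 = 8 × 122 / 1.7321 = 563 pm.

563 pm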